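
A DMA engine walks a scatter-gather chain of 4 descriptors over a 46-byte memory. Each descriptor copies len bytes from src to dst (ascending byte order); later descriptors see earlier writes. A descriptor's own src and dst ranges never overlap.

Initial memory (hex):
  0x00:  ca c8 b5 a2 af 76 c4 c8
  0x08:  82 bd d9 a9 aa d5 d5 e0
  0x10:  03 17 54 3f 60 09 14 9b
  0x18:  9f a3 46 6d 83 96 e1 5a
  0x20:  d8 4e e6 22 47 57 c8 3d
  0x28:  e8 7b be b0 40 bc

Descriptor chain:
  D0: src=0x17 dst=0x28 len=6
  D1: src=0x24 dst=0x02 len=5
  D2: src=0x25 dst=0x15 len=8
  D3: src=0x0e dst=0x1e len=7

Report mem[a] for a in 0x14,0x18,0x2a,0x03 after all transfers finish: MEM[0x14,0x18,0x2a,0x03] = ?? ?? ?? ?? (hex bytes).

MEM[0x14,0x18,0x2a,0x03] = 60 9b a3 57

#0 dst[0x28+6] := {0x9b,0x9f,0xa3,0x46,0x6d,0x83}
#1 dst[0x02+5] := {0x47,0x57,0xc8,0x3d,0x9b}
#2 dst[0x15+8] := {0x57,0xc8,0x3d,0x9b,0x9f,0xa3,0x46,0x6d}
#3 dst[0x1e+7] := {0xd5,0xe0,0x03,0x17,0x54,0x3f,0x60}
query mem[0x14]=0x60, mem[0x18]=0x9b, mem[0x2a]=0xa3, mem[0x03]=0x57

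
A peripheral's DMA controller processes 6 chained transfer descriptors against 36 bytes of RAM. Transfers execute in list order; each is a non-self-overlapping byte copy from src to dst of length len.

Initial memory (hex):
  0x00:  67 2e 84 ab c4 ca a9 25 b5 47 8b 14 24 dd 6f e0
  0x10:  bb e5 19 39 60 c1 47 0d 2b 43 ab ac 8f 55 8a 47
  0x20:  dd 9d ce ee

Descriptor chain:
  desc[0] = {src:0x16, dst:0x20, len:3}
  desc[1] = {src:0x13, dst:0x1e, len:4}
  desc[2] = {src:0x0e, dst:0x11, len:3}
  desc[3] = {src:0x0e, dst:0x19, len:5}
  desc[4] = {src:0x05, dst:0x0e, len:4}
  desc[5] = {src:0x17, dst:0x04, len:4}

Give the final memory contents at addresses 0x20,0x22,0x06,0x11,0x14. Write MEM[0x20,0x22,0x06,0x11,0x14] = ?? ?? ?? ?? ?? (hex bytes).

MEM[0x20,0x22,0x06,0x11,0x14] = c1 2b 6f b5 60

D0: mem[0x20..0x22] <- [47 0d 2b]
D1: mem[0x1e..0x21] <- [39 60 c1 47]
D2: mem[0x11..0x13] <- [6f e0 bb]
D3: mem[0x19..0x1d] <- [6f e0 bb 6f e0]
D4: mem[0x0e..0x11] <- [ca a9 25 b5]
D5: mem[0x04..0x07] <- [0d 2b 6f e0]
query mem[0x20]=0xc1, mem[0x22]=0x2b, mem[0x06]=0x6f, mem[0x11]=0xb5, mem[0x14]=0x60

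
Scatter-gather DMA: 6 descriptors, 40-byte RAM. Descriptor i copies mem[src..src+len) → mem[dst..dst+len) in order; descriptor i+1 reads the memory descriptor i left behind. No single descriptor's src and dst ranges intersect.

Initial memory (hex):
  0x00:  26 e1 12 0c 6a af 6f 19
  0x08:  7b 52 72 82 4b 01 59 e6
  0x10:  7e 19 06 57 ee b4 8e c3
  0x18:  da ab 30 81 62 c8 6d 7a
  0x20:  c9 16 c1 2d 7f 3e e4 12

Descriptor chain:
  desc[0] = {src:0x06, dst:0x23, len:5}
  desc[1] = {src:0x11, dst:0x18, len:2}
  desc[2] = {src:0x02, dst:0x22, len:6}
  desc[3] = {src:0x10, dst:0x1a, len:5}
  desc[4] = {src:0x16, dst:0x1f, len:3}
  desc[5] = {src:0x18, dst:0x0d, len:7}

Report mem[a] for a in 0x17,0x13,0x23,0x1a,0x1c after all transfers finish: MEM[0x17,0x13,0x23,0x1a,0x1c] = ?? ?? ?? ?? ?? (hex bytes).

[0] 0x06->0x23 len=5 : 6f 19 7b 52 72
[1] 0x11->0x18 len=2 : 19 06
[2] 0x02->0x22 len=6 : 12 0c 6a af 6f 19
[3] 0x10->0x1a len=5 : 7e 19 06 57 ee
[4] 0x16->0x1f len=3 : 8e c3 19
[5] 0x18->0x0d len=7 : 19 06 7e 19 06 57 ee
query mem[0x17]=0xc3, mem[0x13]=0xee, mem[0x23]=0x0c, mem[0x1a]=0x7e, mem[0x1c]=0x06

MEM[0x17,0x13,0x23,0x1a,0x1c] = c3 ee 0c 7e 06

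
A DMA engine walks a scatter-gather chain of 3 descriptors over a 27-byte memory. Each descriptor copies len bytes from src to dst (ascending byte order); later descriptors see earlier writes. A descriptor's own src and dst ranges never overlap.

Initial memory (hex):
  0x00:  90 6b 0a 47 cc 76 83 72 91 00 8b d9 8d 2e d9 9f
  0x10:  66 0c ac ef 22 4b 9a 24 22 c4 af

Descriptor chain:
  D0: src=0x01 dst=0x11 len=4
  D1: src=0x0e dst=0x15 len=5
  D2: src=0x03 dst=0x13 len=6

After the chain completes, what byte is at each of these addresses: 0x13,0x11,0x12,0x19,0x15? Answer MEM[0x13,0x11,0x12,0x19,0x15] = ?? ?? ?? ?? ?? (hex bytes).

MEM[0x13,0x11,0x12,0x19,0x15] = 47 6b 0a 0a 76

#0 dst[0x11+4] := {0x6b,0x0a,0x47,0xcc}
#1 dst[0x15+5] := {0xd9,0x9f,0x66,0x6b,0x0a}
#2 dst[0x13+6] := {0x47,0xcc,0x76,0x83,0x72,0x91}
query mem[0x13]=0x47, mem[0x11]=0x6b, mem[0x12]=0x0a, mem[0x19]=0x0a, mem[0x15]=0x76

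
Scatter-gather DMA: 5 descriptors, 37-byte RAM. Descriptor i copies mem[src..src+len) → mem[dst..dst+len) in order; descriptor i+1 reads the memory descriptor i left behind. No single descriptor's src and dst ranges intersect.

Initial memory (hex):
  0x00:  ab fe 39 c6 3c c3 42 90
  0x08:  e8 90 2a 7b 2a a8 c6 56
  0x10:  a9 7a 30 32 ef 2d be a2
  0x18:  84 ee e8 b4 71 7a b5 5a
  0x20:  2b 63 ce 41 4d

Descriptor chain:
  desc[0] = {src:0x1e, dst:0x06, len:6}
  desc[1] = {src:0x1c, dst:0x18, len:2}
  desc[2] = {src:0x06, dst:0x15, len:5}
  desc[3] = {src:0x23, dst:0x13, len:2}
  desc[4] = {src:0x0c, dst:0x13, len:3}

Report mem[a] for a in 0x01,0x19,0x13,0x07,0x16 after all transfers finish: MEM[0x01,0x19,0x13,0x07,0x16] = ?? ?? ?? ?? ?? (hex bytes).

D0: mem[0x06..0x0b] <- [b5 5a 2b 63 ce 41]
D1: mem[0x18..0x19] <- [71 7a]
D2: mem[0x15..0x19] <- [b5 5a 2b 63 ce]
D3: mem[0x13..0x14] <- [41 4d]
D4: mem[0x13..0x15] <- [2a a8 c6]
query mem[0x01]=0xfe, mem[0x19]=0xce, mem[0x13]=0x2a, mem[0x07]=0x5a, mem[0x16]=0x5a

MEM[0x01,0x19,0x13,0x07,0x16] = fe ce 2a 5a 5a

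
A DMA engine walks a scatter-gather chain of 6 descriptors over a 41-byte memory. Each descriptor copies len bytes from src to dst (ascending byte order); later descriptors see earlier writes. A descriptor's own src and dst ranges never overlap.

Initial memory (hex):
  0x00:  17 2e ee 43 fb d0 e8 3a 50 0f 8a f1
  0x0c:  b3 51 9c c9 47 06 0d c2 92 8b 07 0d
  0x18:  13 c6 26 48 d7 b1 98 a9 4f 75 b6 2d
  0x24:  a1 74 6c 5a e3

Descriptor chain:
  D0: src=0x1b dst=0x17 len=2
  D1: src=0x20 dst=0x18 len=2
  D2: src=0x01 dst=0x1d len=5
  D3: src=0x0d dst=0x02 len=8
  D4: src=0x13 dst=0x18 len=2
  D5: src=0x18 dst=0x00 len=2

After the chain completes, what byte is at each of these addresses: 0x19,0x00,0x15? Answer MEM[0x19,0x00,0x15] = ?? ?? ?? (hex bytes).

MEM[0x19,0x00,0x15] = 92 c2 8b

[0] 0x1b->0x17 len=2 : 48 d7
[1] 0x20->0x18 len=2 : 4f 75
[2] 0x01->0x1d len=5 : 2e ee 43 fb d0
[3] 0x0d->0x02 len=8 : 51 9c c9 47 06 0d c2 92
[4] 0x13->0x18 len=2 : c2 92
[5] 0x18->0x00 len=2 : c2 92
query mem[0x19]=0x92, mem[0x00]=0xc2, mem[0x15]=0x8b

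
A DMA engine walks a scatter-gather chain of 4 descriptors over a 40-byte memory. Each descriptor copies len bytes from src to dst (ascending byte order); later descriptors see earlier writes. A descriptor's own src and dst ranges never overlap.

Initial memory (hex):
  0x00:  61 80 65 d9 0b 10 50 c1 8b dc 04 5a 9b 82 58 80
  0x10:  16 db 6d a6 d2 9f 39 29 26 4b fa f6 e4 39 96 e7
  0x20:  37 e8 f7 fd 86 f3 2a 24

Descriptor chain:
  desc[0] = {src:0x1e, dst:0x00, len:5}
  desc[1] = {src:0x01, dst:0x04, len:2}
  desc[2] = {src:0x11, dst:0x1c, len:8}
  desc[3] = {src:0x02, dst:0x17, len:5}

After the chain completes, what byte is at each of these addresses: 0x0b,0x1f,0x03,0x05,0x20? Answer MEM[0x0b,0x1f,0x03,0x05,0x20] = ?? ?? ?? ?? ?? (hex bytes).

#0 dst[0x00+5] := {0x96,0xe7,0x37,0xe8,0xf7}
#1 dst[0x04+2] := {0xe7,0x37}
#2 dst[0x1c+8] := {0xdb,0x6d,0xa6,0xd2,0x9f,0x39,0x29,0x26}
#3 dst[0x17+5] := {0x37,0xe8,0xe7,0x37,0x50}
query mem[0x0b]=0x5a, mem[0x1f]=0xd2, mem[0x03]=0xe8, mem[0x05]=0x37, mem[0x20]=0x9f

MEM[0x0b,0x1f,0x03,0x05,0x20] = 5a d2 e8 37 9f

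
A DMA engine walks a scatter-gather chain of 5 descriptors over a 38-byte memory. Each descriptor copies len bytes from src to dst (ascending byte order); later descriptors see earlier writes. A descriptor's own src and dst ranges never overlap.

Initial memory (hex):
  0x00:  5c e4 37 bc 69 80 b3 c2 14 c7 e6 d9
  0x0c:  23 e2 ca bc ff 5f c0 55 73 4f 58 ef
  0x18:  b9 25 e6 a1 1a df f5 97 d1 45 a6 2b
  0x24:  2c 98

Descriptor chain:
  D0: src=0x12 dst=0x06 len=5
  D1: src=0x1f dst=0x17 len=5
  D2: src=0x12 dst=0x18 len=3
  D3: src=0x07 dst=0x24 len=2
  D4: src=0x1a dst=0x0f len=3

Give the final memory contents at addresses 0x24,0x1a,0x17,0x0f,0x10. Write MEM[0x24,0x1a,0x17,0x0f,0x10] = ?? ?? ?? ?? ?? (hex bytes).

MEM[0x24,0x1a,0x17,0x0f,0x10] = 55 73 97 73 2b

[0] 0x12->0x06 len=5 : c0 55 73 4f 58
[1] 0x1f->0x17 len=5 : 97 d1 45 a6 2b
[2] 0x12->0x18 len=3 : c0 55 73
[3] 0x07->0x24 len=2 : 55 73
[4] 0x1a->0x0f len=3 : 73 2b 1a
query mem[0x24]=0x55, mem[0x1a]=0x73, mem[0x17]=0x97, mem[0x0f]=0x73, mem[0x10]=0x2b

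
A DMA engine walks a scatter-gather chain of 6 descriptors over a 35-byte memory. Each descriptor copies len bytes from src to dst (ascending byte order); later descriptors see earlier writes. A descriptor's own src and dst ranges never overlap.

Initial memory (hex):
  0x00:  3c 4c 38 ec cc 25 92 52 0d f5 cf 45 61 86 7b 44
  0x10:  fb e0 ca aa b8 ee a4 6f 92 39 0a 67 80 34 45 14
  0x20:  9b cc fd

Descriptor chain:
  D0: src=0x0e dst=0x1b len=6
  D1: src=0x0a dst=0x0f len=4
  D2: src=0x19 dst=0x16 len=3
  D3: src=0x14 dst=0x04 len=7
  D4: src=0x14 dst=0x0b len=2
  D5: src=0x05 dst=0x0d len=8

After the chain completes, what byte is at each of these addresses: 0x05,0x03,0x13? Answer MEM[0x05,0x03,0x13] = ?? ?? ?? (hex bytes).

  after D0: wrote 6B at 0x1b = 7b44fbe0caaa
  after D1: wrote 4B at 0x0f = cf456186
  after D2: wrote 3B at 0x16 = 390a7b
  after D3: wrote 7B at 0x04 = b8ee390a7b390a
  after D4: wrote 2B at 0x0b = b8ee
  after D5: wrote 8B at 0x0d = ee390a7b390ab8ee
query mem[0x05]=0xee, mem[0x03]=0xec, mem[0x13]=0xb8

MEM[0x05,0x03,0x13] = ee ec b8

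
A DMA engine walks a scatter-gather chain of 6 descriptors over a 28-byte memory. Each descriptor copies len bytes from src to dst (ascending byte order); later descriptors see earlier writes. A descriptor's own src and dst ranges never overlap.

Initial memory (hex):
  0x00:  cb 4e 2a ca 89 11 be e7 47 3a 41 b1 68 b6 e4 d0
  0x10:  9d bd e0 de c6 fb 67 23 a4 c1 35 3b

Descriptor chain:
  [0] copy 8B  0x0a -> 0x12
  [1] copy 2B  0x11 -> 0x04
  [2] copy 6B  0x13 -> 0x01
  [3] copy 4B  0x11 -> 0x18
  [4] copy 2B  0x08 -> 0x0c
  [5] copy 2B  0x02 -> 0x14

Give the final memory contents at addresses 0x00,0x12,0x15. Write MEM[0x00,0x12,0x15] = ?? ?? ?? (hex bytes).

MEM[0x00,0x12,0x15] = cb 41 b6

[0] 0x0a->0x12 len=8 : 41 b1 68 b6 e4 d0 9d bd
[1] 0x11->0x04 len=2 : bd 41
[2] 0x13->0x01 len=6 : b1 68 b6 e4 d0 9d
[3] 0x11->0x18 len=4 : bd 41 b1 68
[4] 0x08->0x0c len=2 : 47 3a
[5] 0x02->0x14 len=2 : 68 b6
query mem[0x00]=0xcb, mem[0x12]=0x41, mem[0x15]=0xb6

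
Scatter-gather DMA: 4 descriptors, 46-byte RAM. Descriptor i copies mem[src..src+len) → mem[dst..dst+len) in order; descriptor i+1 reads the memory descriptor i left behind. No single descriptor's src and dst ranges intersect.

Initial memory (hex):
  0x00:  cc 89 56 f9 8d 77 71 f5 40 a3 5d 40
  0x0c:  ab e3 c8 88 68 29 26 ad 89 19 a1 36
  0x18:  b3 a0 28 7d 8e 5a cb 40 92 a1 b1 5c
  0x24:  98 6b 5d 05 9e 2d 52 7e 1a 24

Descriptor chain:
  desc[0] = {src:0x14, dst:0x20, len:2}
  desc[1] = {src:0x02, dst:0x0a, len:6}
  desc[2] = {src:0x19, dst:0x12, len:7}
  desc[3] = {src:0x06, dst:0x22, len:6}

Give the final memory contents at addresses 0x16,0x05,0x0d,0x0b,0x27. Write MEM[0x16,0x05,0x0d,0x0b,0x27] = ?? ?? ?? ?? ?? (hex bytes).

MEM[0x16,0x05,0x0d,0x0b,0x27] = 5a 77 77 f9 f9

[0] 0x14->0x20 len=2 : 89 19
[1] 0x02->0x0a len=6 : 56 f9 8d 77 71 f5
[2] 0x19->0x12 len=7 : a0 28 7d 8e 5a cb 40
[3] 0x06->0x22 len=6 : 71 f5 40 a3 56 f9
query mem[0x16]=0x5a, mem[0x05]=0x77, mem[0x0d]=0x77, mem[0x0b]=0xf9, mem[0x27]=0xf9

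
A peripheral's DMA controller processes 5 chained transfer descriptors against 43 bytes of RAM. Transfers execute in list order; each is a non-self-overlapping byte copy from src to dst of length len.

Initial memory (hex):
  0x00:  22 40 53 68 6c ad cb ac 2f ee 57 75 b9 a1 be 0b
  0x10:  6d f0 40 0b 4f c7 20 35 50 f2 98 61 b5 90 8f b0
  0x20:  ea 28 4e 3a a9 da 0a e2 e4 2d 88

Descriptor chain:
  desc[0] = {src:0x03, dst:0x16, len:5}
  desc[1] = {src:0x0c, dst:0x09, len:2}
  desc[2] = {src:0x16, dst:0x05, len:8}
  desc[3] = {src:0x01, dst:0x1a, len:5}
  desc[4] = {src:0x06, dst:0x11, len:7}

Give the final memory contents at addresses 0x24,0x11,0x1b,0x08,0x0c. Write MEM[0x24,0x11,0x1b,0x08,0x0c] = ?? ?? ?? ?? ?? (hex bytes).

#0 dst[0x16+5] := {0x68,0x6c,0xad,0xcb,0xac}
#1 dst[0x09+2] := {0xb9,0xa1}
#2 dst[0x05+8] := {0x68,0x6c,0xad,0xcb,0xac,0x61,0xb5,0x90}
#3 dst[0x1a+5] := {0x40,0x53,0x68,0x6c,0x68}
#4 dst[0x11+7] := {0x6c,0xad,0xcb,0xac,0x61,0xb5,0x90}
query mem[0x24]=0xa9, mem[0x11]=0x6c, mem[0x1b]=0x53, mem[0x08]=0xcb, mem[0x0c]=0x90

MEM[0x24,0x11,0x1b,0x08,0x0c] = a9 6c 53 cb 90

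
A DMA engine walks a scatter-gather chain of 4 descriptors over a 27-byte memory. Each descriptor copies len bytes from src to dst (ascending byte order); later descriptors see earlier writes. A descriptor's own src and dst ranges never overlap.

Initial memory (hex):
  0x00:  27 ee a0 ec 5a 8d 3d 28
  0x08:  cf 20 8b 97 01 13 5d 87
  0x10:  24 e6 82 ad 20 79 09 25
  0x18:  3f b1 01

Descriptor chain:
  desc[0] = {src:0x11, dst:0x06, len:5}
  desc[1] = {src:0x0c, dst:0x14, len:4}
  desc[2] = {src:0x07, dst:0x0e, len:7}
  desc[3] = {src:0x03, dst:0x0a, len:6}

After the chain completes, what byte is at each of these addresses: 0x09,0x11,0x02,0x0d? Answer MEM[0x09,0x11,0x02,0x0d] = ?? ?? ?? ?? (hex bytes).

MEM[0x09,0x11,0x02,0x0d] = 20 79 a0 e6

D0: mem[0x06..0x0a] <- [e6 82 ad 20 79]
D1: mem[0x14..0x17] <- [01 13 5d 87]
D2: mem[0x0e..0x14] <- [82 ad 20 79 97 01 13]
D3: mem[0x0a..0x0f] <- [ec 5a 8d e6 82 ad]
query mem[0x09]=0x20, mem[0x11]=0x79, mem[0x02]=0xa0, mem[0x0d]=0xe6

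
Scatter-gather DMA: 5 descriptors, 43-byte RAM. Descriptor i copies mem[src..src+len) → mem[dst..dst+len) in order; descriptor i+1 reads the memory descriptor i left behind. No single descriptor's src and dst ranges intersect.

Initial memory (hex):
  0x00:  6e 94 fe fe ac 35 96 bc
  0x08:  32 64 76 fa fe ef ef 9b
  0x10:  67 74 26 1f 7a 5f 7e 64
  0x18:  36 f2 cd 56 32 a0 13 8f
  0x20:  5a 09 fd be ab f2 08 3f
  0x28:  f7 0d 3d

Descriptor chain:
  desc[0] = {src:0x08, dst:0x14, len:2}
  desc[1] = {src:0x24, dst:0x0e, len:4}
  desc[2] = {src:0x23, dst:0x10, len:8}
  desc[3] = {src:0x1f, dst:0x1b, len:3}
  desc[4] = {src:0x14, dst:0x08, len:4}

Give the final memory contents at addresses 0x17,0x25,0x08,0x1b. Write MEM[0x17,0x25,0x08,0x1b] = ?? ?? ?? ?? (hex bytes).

MEM[0x17,0x25,0x08,0x1b] = 3d f2 3f 8f

D0: mem[0x14..0x15] <- [32 64]
D1: mem[0x0e..0x11] <- [ab f2 08 3f]
D2: mem[0x10..0x17] <- [be ab f2 08 3f f7 0d 3d]
D3: mem[0x1b..0x1d] <- [8f 5a 09]
D4: mem[0x08..0x0b] <- [3f f7 0d 3d]
query mem[0x17]=0x3d, mem[0x25]=0xf2, mem[0x08]=0x3f, mem[0x1b]=0x8f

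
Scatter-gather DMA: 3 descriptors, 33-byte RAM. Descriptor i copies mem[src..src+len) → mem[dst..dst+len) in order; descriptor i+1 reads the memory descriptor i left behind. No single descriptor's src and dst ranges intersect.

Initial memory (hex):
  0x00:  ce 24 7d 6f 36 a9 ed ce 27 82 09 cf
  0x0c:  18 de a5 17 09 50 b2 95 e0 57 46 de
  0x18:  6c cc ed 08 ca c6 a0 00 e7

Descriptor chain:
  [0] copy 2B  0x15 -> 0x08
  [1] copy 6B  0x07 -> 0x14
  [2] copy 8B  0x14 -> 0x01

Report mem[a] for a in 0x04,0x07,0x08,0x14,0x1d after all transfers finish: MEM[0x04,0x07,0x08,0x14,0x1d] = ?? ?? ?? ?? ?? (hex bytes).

D0: mem[0x08..0x09] <- [57 46]
D1: mem[0x14..0x19] <- [ce 57 46 09 cf 18]
D2: mem[0x01..0x08] <- [ce 57 46 09 cf 18 ed 08]
query mem[0x04]=0x09, mem[0x07]=0xed, mem[0x08]=0x08, mem[0x14]=0xce, mem[0x1d]=0xc6

MEM[0x04,0x07,0x08,0x14,0x1d] = 09 ed 08 ce c6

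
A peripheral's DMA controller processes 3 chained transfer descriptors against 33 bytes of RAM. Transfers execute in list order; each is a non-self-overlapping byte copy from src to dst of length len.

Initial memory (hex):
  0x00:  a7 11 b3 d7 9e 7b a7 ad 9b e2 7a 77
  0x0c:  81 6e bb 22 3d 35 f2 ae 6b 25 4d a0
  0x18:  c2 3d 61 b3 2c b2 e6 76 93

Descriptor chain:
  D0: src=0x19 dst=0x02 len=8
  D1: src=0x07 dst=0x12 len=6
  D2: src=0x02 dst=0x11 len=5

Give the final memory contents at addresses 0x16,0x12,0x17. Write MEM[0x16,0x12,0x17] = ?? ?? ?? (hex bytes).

D0: mem[0x02..0x09] <- [3d 61 b3 2c b2 e6 76 93]
D1: mem[0x12..0x17] <- [e6 76 93 7a 77 81]
D2: mem[0x11..0x15] <- [3d 61 b3 2c b2]
query mem[0x16]=0x77, mem[0x12]=0x61, mem[0x17]=0x81

MEM[0x16,0x12,0x17] = 77 61 81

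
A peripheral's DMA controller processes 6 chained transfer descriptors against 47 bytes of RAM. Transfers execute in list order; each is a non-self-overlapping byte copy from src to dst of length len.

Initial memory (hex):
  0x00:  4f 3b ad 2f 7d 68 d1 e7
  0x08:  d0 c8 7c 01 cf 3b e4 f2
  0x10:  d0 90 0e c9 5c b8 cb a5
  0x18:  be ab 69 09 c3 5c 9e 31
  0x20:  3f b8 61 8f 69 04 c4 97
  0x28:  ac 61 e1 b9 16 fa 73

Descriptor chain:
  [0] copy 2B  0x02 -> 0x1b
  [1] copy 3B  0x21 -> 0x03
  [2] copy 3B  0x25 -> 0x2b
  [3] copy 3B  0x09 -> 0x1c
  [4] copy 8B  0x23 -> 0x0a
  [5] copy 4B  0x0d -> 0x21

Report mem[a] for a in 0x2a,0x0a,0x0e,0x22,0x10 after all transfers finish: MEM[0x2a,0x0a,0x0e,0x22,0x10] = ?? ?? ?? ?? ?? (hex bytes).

#0 dst[0x1b+2] := {0xad,0x2f}
#1 dst[0x03+3] := {0xb8,0x61,0x8f}
#2 dst[0x2b+3] := {0x04,0xc4,0x97}
#3 dst[0x1c+3] := {0xc8,0x7c,0x01}
#4 dst[0x0a+8] := {0x8f,0x69,0x04,0xc4,0x97,0xac,0x61,0xe1}
#5 dst[0x21+4] := {0xc4,0x97,0xac,0x61}
query mem[0x2a]=0xe1, mem[0x0a]=0x8f, mem[0x0e]=0x97, mem[0x22]=0x97, mem[0x10]=0x61

MEM[0x2a,0x0a,0x0e,0x22,0x10] = e1 8f 97 97 61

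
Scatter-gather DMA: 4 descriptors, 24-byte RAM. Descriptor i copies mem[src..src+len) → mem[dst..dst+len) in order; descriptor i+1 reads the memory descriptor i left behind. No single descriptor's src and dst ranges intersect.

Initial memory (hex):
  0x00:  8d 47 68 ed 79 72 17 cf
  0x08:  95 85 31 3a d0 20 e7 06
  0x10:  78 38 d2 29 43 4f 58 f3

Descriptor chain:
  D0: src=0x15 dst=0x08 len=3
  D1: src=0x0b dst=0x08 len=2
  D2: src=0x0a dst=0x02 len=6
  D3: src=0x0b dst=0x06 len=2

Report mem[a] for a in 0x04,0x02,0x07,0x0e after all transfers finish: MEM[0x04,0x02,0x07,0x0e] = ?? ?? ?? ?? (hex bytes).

MEM[0x04,0x02,0x07,0x0e] = d0 f3 d0 e7

D0: mem[0x08..0x0a] <- [4f 58 f3]
D1: mem[0x08..0x09] <- [3a d0]
D2: mem[0x02..0x07] <- [f3 3a d0 20 e7 06]
D3: mem[0x06..0x07] <- [3a d0]
query mem[0x04]=0xd0, mem[0x02]=0xf3, mem[0x07]=0xd0, mem[0x0e]=0xe7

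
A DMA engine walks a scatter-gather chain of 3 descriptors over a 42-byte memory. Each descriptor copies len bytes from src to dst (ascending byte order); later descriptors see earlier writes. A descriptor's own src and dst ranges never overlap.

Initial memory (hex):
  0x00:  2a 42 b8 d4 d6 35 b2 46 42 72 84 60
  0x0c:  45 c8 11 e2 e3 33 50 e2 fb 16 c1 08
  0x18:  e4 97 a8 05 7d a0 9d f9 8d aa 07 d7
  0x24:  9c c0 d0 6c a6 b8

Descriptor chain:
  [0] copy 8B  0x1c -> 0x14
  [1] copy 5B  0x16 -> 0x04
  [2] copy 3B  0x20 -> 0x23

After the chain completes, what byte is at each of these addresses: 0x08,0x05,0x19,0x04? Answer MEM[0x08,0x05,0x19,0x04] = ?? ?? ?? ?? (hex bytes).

[0] 0x1c->0x14 len=8 : 7d a0 9d f9 8d aa 07 d7
[1] 0x16->0x04 len=5 : 9d f9 8d aa 07
[2] 0x20->0x23 len=3 : 8d aa 07
query mem[0x08]=0x07, mem[0x05]=0xf9, mem[0x19]=0xaa, mem[0x04]=0x9d

MEM[0x08,0x05,0x19,0x04] = 07 f9 aa 9d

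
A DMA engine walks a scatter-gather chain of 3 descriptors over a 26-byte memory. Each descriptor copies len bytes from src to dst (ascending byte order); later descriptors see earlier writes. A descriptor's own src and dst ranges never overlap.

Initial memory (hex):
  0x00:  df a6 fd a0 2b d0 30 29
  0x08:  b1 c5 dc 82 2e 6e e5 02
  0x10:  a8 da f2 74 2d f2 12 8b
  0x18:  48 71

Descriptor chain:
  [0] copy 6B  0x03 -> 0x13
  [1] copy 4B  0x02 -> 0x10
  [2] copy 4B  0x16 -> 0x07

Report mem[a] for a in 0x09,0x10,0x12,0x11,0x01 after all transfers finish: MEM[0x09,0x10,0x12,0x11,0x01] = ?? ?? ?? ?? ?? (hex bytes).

MEM[0x09,0x10,0x12,0x11,0x01] = b1 fd 2b a0 a6

  after D0: wrote 6B at 0x13 = a02bd03029b1
  after D1: wrote 4B at 0x10 = fda02bd0
  after D2: wrote 4B at 0x07 = 3029b171
query mem[0x09]=0xb1, mem[0x10]=0xfd, mem[0x12]=0x2b, mem[0x11]=0xa0, mem[0x01]=0xa6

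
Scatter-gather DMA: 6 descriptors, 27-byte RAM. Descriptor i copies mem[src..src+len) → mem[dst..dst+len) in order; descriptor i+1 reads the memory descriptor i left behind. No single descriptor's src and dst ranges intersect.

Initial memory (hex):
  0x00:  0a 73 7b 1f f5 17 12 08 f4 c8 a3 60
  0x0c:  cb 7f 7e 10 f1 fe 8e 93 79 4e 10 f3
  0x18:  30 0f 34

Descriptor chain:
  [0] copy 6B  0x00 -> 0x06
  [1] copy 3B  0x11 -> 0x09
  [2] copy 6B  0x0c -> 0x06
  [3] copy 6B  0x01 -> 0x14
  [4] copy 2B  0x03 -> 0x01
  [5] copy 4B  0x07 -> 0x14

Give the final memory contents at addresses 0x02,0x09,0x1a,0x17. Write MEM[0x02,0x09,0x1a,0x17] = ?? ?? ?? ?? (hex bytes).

MEM[0x02,0x09,0x1a,0x17] = f5 10 34 f1

[0] 0x00->0x06 len=6 : 0a 73 7b 1f f5 17
[1] 0x11->0x09 len=3 : fe 8e 93
[2] 0x0c->0x06 len=6 : cb 7f 7e 10 f1 fe
[3] 0x01->0x14 len=6 : 73 7b 1f f5 17 cb
[4] 0x03->0x01 len=2 : 1f f5
[5] 0x07->0x14 len=4 : 7f 7e 10 f1
query mem[0x02]=0xf5, mem[0x09]=0x10, mem[0x1a]=0x34, mem[0x17]=0xf1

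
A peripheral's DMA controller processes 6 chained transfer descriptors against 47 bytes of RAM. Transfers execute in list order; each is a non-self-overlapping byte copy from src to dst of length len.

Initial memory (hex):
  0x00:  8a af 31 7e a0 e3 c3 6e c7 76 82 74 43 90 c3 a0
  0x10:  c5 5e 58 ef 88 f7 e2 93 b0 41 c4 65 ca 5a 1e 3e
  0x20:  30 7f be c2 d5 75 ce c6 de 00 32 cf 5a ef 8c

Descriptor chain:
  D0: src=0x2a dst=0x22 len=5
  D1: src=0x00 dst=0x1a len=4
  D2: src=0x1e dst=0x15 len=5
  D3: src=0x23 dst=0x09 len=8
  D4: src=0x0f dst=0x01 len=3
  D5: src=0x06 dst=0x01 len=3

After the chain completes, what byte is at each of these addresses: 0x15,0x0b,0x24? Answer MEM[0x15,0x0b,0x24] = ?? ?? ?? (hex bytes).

MEM[0x15,0x0b,0x24] = 1e ef 5a

D0: mem[0x22..0x26] <- [32 cf 5a ef 8c]
D1: mem[0x1a..0x1d] <- [8a af 31 7e]
D2: mem[0x15..0x19] <- [1e 3e 30 7f 32]
D3: mem[0x09..0x10] <- [cf 5a ef 8c c6 de 00 32]
D4: mem[0x01..0x03] <- [00 32 5e]
D5: mem[0x01..0x03] <- [c3 6e c7]
query mem[0x15]=0x1e, mem[0x0b]=0xef, mem[0x24]=0x5a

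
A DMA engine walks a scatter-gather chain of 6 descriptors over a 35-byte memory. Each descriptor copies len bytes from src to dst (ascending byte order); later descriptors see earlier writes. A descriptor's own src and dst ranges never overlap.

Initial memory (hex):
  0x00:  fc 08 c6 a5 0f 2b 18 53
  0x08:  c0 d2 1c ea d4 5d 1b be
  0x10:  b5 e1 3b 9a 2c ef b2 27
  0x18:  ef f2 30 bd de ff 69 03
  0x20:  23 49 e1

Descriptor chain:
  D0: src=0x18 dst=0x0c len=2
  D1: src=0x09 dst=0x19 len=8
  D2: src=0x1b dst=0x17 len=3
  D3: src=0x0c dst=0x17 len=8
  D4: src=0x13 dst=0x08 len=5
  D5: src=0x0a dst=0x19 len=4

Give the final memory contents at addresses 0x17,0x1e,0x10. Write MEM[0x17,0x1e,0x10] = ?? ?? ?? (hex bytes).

MEM[0x17,0x1e,0x10] = ef 9a b5

D0: mem[0x0c..0x0d] <- [ef f2]
D1: mem[0x19..0x20] <- [d2 1c ea ef f2 1b be b5]
D2: mem[0x17..0x19] <- [ea ef f2]
D3: mem[0x17..0x1e] <- [ef f2 1b be b5 e1 3b 9a]
D4: mem[0x08..0x0c] <- [9a 2c ef b2 ef]
D5: mem[0x19..0x1c] <- [ef b2 ef f2]
query mem[0x17]=0xef, mem[0x1e]=0x9a, mem[0x10]=0xb5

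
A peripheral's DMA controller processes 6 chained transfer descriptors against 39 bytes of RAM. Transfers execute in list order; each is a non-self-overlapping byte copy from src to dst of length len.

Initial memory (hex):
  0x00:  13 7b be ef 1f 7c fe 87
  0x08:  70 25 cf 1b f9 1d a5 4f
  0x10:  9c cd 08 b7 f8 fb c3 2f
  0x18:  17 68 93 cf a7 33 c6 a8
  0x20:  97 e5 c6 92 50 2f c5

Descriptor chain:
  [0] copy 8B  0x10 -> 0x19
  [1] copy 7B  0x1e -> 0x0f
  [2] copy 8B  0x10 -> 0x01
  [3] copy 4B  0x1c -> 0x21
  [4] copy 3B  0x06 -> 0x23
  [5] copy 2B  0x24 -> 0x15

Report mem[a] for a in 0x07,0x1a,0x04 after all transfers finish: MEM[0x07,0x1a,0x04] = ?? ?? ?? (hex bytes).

MEM[0x07,0x1a,0x04] = c3 cd c6

D0: mem[0x19..0x20] <- [9c cd 08 b7 f8 fb c3 2f]
D1: mem[0x0f..0x15] <- [fb c3 2f e5 c6 92 50]
D2: mem[0x01..0x08] <- [c3 2f e5 c6 92 50 c3 2f]
D3: mem[0x21..0x24] <- [b7 f8 fb c3]
D4: mem[0x23..0x25] <- [50 c3 2f]
D5: mem[0x15..0x16] <- [c3 2f]
query mem[0x07]=0xc3, mem[0x1a]=0xcd, mem[0x04]=0xc6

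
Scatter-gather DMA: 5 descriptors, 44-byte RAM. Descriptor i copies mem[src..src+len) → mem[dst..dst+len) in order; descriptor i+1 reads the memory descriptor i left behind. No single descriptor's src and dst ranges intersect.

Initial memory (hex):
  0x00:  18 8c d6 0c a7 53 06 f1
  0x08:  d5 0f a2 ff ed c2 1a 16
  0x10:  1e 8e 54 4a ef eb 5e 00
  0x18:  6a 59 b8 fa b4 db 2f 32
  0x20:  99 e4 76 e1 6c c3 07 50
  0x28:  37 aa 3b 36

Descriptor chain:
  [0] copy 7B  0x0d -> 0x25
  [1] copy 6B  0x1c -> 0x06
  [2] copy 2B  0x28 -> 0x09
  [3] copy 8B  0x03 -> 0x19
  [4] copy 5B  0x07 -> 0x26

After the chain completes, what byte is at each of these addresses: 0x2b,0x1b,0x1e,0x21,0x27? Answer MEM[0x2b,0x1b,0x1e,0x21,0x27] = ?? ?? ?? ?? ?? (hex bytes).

[0] 0x0d->0x25 len=7 : c2 1a 16 1e 8e 54 4a
[1] 0x1c->0x06 len=6 : b4 db 2f 32 99 e4
[2] 0x28->0x09 len=2 : 1e 8e
[3] 0x03->0x19 len=8 : 0c a7 53 b4 db 2f 1e 8e
[4] 0x07->0x26 len=5 : db 2f 1e 8e e4
query mem[0x2b]=0x4a, mem[0x1b]=0x53, mem[0x1e]=0x2f, mem[0x21]=0xe4, mem[0x27]=0x2f

MEM[0x2b,0x1b,0x1e,0x21,0x27] = 4a 53 2f e4 2f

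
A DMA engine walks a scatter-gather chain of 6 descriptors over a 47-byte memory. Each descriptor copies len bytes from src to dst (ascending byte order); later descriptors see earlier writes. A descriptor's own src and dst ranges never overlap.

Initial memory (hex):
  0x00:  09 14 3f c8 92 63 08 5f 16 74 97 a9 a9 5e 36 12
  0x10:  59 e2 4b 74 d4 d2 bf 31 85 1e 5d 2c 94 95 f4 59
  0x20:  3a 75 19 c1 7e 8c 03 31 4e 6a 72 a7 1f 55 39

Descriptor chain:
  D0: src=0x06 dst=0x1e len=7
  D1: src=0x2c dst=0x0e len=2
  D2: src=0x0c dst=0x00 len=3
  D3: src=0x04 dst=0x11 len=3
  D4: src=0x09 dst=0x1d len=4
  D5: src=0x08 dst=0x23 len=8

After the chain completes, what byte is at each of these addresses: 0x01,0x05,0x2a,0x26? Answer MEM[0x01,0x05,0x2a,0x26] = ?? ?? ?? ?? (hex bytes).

MEM[0x01,0x05,0x2a,0x26] = 5e 63 55 a9

#0 dst[0x1e+7] := {0x08,0x5f,0x16,0x74,0x97,0xa9,0xa9}
#1 dst[0x0e+2] := {0x1f,0x55}
#2 dst[0x00+3] := {0xa9,0x5e,0x1f}
#3 dst[0x11+3] := {0x92,0x63,0x08}
#4 dst[0x1d+4] := {0x74,0x97,0xa9,0xa9}
#5 dst[0x23+8] := {0x16,0x74,0x97,0xa9,0xa9,0x5e,0x1f,0x55}
query mem[0x01]=0x5e, mem[0x05]=0x63, mem[0x2a]=0x55, mem[0x26]=0xa9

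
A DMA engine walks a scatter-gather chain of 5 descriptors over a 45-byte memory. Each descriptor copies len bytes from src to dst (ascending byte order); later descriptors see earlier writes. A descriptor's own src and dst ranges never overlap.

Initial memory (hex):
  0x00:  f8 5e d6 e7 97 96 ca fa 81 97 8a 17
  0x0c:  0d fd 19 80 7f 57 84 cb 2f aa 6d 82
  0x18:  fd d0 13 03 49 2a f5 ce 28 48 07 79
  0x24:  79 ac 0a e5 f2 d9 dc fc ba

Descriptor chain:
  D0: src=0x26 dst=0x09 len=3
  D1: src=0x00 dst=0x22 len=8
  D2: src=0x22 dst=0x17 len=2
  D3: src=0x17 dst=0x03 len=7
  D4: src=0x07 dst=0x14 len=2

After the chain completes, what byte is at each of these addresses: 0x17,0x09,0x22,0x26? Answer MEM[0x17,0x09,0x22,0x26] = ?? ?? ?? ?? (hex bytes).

MEM[0x17,0x09,0x22,0x26] = f8 2a f8 97

D0: mem[0x09..0x0b] <- [0a e5 f2]
D1: mem[0x22..0x29] <- [f8 5e d6 e7 97 96 ca fa]
D2: mem[0x17..0x18] <- [f8 5e]
D3: mem[0x03..0x09] <- [f8 5e d0 13 03 49 2a]
D4: mem[0x14..0x15] <- [03 49]
query mem[0x17]=0xf8, mem[0x09]=0x2a, mem[0x22]=0xf8, mem[0x26]=0x97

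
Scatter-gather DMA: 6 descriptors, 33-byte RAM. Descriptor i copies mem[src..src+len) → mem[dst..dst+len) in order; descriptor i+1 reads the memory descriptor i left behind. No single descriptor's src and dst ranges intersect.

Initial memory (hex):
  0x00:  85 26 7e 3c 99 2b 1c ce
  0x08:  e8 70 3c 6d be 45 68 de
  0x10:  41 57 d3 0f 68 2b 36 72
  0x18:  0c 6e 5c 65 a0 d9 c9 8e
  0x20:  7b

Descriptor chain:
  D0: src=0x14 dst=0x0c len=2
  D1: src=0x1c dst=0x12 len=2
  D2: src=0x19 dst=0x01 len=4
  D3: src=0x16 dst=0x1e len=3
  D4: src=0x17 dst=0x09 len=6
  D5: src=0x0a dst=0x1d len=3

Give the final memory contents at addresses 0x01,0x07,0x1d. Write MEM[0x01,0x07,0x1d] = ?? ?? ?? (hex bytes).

D0: mem[0x0c..0x0d] <- [68 2b]
D1: mem[0x12..0x13] <- [a0 d9]
D2: mem[0x01..0x04] <- [6e 5c 65 a0]
D3: mem[0x1e..0x20] <- [36 72 0c]
D4: mem[0x09..0x0e] <- [72 0c 6e 5c 65 a0]
D5: mem[0x1d..0x1f] <- [0c 6e 5c]
query mem[0x01]=0x6e, mem[0x07]=0xce, mem[0x1d]=0x0c

MEM[0x01,0x07,0x1d] = 6e ce 0c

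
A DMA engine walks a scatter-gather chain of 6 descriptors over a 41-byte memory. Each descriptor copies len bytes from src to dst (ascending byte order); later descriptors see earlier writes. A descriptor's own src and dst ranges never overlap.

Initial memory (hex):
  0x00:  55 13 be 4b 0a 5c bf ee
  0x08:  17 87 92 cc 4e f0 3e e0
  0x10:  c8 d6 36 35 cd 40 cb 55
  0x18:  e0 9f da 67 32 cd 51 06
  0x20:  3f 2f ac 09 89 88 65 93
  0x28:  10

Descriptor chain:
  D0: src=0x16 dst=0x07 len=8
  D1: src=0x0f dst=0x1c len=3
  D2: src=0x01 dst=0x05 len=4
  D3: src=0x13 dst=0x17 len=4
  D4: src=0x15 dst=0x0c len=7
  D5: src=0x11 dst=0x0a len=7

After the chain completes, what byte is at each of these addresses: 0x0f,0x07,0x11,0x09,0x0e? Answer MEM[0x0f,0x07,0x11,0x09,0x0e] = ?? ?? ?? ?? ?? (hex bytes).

[0] 0x16->0x07 len=8 : cb 55 e0 9f da 67 32 cd
[1] 0x0f->0x1c len=3 : e0 c8 d6
[2] 0x01->0x05 len=4 : 13 be 4b 0a
[3] 0x13->0x17 len=4 : 35 cd 40 cb
[4] 0x15->0x0c len=7 : 40 cb 35 cd 40 cb 67
[5] 0x11->0x0a len=7 : cb 67 35 cd 40 cb 35
query mem[0x0f]=0xcb, mem[0x07]=0x4b, mem[0x11]=0xcb, mem[0x09]=0xe0, mem[0x0e]=0x40

MEM[0x0f,0x07,0x11,0x09,0x0e] = cb 4b cb e0 40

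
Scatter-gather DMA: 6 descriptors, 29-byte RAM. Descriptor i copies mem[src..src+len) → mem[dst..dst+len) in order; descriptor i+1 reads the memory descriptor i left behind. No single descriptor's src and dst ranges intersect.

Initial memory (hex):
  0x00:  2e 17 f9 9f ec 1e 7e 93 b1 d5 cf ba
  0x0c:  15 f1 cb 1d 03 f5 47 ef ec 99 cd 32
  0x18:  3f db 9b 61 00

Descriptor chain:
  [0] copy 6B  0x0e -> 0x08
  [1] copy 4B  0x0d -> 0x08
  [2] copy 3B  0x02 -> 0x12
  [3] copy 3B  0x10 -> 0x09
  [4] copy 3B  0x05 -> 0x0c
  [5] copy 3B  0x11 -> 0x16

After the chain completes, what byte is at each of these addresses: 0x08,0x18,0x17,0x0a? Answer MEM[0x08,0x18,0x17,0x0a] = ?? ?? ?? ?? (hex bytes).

MEM[0x08,0x18,0x17,0x0a] = ef 9f f9 f5

  after D0: wrote 6B at 0x08 = cb1d03f547ef
  after D1: wrote 4B at 0x08 = efcb1d03
  after D2: wrote 3B at 0x12 = f99fec
  after D3: wrote 3B at 0x09 = 03f5f9
  after D4: wrote 3B at 0x0c = 1e7e93
  after D5: wrote 3B at 0x16 = f5f99f
query mem[0x08]=0xef, mem[0x18]=0x9f, mem[0x17]=0xf9, mem[0x0a]=0xf5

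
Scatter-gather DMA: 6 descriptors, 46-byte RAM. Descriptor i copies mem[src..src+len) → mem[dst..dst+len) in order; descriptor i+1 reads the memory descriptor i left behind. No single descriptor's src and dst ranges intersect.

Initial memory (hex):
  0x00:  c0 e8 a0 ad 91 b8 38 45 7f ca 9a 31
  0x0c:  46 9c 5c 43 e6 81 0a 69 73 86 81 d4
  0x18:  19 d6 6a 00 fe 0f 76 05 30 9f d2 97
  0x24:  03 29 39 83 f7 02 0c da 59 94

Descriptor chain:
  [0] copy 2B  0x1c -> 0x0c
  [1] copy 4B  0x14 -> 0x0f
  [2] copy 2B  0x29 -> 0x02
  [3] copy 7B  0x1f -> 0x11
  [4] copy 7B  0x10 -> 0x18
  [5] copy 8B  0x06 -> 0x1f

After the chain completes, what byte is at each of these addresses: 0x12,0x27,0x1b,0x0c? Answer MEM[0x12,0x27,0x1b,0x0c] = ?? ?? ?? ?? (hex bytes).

#0 dst[0x0c+2] := {0xfe,0x0f}
#1 dst[0x0f+4] := {0x73,0x86,0x81,0xd4}
#2 dst[0x02+2] := {0x02,0x0c}
#3 dst[0x11+7] := {0x05,0x30,0x9f,0xd2,0x97,0x03,0x29}
#4 dst[0x18+7] := {0x86,0x05,0x30,0x9f,0xd2,0x97,0x03}
#5 dst[0x1f+8] := {0x38,0x45,0x7f,0xca,0x9a,0x31,0xfe,0x0f}
query mem[0x12]=0x30, mem[0x27]=0x83, mem[0x1b]=0x9f, mem[0x0c]=0xfe

MEM[0x12,0x27,0x1b,0x0c] = 30 83 9f fe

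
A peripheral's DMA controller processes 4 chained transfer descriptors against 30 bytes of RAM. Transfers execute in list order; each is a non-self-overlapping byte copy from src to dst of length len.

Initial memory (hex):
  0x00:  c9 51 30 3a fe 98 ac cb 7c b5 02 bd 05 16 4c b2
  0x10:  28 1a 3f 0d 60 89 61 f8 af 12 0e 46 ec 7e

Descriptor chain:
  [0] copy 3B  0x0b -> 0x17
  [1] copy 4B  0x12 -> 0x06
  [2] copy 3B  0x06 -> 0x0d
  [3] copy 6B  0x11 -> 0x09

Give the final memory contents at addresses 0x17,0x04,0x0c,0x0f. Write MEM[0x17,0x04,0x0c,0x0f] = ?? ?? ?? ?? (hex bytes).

MEM[0x17,0x04,0x0c,0x0f] = bd fe 60 60

#0 dst[0x17+3] := {0xbd,0x05,0x16}
#1 dst[0x06+4] := {0x3f,0x0d,0x60,0x89}
#2 dst[0x0d+3] := {0x3f,0x0d,0x60}
#3 dst[0x09+6] := {0x1a,0x3f,0x0d,0x60,0x89,0x61}
query mem[0x17]=0xbd, mem[0x04]=0xfe, mem[0x0c]=0x60, mem[0x0f]=0x60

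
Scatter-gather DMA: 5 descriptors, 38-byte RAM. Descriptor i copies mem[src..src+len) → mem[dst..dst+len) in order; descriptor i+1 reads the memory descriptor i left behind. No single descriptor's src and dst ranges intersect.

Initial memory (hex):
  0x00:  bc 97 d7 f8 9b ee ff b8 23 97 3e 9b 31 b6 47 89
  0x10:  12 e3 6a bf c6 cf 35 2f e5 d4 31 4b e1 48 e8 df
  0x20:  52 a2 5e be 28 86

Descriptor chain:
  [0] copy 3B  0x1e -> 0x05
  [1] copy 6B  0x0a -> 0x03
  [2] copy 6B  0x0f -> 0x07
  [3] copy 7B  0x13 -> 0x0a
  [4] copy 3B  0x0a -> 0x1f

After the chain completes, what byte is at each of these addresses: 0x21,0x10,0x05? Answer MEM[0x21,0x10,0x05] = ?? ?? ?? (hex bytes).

D0: mem[0x05..0x07] <- [e8 df 52]
D1: mem[0x03..0x08] <- [3e 9b 31 b6 47 89]
D2: mem[0x07..0x0c] <- [89 12 e3 6a bf c6]
D3: mem[0x0a..0x10] <- [bf c6 cf 35 2f e5 d4]
D4: mem[0x1f..0x21] <- [bf c6 cf]
query mem[0x21]=0xcf, mem[0x10]=0xd4, mem[0x05]=0x31

MEM[0x21,0x10,0x05] = cf d4 31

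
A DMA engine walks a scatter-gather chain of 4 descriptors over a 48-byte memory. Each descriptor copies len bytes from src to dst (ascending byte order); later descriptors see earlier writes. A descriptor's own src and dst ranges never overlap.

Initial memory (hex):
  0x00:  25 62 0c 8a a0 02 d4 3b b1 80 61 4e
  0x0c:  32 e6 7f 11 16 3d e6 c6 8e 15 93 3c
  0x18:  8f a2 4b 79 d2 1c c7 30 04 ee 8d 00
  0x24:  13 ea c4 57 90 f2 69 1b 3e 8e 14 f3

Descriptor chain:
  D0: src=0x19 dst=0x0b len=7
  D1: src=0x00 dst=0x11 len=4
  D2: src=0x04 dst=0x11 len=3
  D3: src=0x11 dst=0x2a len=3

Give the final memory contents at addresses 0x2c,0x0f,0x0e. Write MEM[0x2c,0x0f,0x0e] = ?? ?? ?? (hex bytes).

MEM[0x2c,0x0f,0x0e] = d4 1c d2

[0] 0x19->0x0b len=7 : a2 4b 79 d2 1c c7 30
[1] 0x00->0x11 len=4 : 25 62 0c 8a
[2] 0x04->0x11 len=3 : a0 02 d4
[3] 0x11->0x2a len=3 : a0 02 d4
query mem[0x2c]=0xd4, mem[0x0f]=0x1c, mem[0x0e]=0xd2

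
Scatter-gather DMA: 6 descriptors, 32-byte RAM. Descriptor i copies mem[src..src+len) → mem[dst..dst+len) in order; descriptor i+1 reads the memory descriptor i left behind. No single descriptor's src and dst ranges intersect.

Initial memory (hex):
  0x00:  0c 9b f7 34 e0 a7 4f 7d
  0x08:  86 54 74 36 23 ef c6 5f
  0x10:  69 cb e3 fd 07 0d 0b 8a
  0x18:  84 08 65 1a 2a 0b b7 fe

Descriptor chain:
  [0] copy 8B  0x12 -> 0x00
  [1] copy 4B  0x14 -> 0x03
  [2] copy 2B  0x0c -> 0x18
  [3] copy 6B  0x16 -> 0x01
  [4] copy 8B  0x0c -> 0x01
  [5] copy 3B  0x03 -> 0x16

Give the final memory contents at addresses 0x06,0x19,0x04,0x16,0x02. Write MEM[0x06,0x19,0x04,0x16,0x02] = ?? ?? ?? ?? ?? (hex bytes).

MEM[0x06,0x19,0x04,0x16,0x02] = cb ef 5f c6 ef

[0] 0x12->0x00 len=8 : e3 fd 07 0d 0b 8a 84 08
[1] 0x14->0x03 len=4 : 07 0d 0b 8a
[2] 0x0c->0x18 len=2 : 23 ef
[3] 0x16->0x01 len=6 : 0b 8a 23 ef 65 1a
[4] 0x0c->0x01 len=8 : 23 ef c6 5f 69 cb e3 fd
[5] 0x03->0x16 len=3 : c6 5f 69
query mem[0x06]=0xcb, mem[0x19]=0xef, mem[0x04]=0x5f, mem[0x16]=0xc6, mem[0x02]=0xef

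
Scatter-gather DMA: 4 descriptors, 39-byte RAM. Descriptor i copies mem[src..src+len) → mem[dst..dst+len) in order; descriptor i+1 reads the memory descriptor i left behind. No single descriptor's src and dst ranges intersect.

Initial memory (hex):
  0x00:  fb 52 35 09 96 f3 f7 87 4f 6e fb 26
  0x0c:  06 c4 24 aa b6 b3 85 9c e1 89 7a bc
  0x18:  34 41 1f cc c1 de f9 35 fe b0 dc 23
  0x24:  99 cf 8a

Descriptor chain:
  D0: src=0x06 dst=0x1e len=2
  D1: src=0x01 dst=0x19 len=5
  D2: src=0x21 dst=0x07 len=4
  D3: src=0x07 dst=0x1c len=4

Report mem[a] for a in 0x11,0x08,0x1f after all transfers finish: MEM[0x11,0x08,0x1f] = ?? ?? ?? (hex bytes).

MEM[0x11,0x08,0x1f] = b3 dc 99

#0 dst[0x1e+2] := {0xf7,0x87}
#1 dst[0x19+5] := {0x52,0x35,0x09,0x96,0xf3}
#2 dst[0x07+4] := {0xb0,0xdc,0x23,0x99}
#3 dst[0x1c+4] := {0xb0,0xdc,0x23,0x99}
query mem[0x11]=0xb3, mem[0x08]=0xdc, mem[0x1f]=0x99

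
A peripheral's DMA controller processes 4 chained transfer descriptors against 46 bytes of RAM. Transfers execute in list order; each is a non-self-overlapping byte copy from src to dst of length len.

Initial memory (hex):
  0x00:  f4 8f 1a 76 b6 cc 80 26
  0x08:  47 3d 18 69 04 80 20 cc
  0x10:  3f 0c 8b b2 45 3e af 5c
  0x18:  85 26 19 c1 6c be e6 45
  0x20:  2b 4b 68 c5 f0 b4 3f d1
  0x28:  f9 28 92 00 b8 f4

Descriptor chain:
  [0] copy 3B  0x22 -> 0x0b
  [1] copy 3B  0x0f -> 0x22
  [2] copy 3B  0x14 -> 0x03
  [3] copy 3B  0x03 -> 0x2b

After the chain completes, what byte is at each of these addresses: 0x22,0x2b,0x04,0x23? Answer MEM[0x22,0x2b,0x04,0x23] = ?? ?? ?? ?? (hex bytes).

[0] 0x22->0x0b len=3 : 68 c5 f0
[1] 0x0f->0x22 len=3 : cc 3f 0c
[2] 0x14->0x03 len=3 : 45 3e af
[3] 0x03->0x2b len=3 : 45 3e af
query mem[0x22]=0xcc, mem[0x2b]=0x45, mem[0x04]=0x3e, mem[0x23]=0x3f

MEM[0x22,0x2b,0x04,0x23] = cc 45 3e 3f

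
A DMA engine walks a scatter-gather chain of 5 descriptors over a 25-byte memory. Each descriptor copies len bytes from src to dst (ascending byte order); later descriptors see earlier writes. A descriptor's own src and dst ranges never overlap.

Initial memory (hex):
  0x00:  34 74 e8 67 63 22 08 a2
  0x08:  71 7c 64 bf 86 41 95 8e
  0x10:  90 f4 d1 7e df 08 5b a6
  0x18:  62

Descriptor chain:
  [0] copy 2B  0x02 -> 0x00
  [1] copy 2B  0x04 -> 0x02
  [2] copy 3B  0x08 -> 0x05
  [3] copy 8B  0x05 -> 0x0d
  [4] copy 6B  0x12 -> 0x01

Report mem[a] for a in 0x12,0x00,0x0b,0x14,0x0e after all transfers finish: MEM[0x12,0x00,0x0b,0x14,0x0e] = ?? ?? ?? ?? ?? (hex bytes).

[0] 0x02->0x00 len=2 : e8 67
[1] 0x04->0x02 len=2 : 63 22
[2] 0x08->0x05 len=3 : 71 7c 64
[3] 0x05->0x0d len=8 : 71 7c 64 71 7c 64 bf 86
[4] 0x12->0x01 len=6 : 64 bf 86 08 5b a6
query mem[0x12]=0x64, mem[0x00]=0xe8, mem[0x0b]=0xbf, mem[0x14]=0x86, mem[0x0e]=0x7c

MEM[0x12,0x00,0x0b,0x14,0x0e] = 64 e8 bf 86 7c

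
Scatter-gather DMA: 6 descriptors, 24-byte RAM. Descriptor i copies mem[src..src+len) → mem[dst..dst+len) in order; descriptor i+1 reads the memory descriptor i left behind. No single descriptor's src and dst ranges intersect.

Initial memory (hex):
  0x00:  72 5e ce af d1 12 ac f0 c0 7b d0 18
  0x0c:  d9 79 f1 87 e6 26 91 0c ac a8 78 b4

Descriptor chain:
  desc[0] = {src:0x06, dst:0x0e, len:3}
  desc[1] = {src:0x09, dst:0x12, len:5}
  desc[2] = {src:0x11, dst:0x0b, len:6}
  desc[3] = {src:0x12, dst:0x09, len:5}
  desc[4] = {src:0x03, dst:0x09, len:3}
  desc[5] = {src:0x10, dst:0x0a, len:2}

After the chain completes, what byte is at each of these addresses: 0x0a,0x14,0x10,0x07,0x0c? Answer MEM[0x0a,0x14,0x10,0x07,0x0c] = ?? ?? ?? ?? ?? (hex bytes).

MEM[0x0a,0x14,0x10,0x07,0x0c] = 79 18 79 f0 d9

D0: mem[0x0e..0x10] <- [ac f0 c0]
D1: mem[0x12..0x16] <- [7b d0 18 d9 79]
D2: mem[0x0b..0x10] <- [26 7b d0 18 d9 79]
D3: mem[0x09..0x0d] <- [7b d0 18 d9 79]
D4: mem[0x09..0x0b] <- [af d1 12]
D5: mem[0x0a..0x0b] <- [79 26]
query mem[0x0a]=0x79, mem[0x14]=0x18, mem[0x10]=0x79, mem[0x07]=0xf0, mem[0x0c]=0xd9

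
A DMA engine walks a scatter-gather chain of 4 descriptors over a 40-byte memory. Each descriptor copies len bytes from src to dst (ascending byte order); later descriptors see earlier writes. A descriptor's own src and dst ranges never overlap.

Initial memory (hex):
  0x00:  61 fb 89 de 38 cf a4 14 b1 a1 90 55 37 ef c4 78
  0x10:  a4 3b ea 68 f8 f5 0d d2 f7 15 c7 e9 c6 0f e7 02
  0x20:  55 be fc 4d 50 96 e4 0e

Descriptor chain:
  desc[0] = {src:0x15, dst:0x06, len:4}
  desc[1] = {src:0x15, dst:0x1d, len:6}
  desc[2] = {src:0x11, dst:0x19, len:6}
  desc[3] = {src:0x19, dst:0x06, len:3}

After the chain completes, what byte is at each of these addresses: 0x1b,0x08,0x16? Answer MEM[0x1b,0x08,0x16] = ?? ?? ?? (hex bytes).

MEM[0x1b,0x08,0x16] = 68 68 0d

[0] 0x15->0x06 len=4 : f5 0d d2 f7
[1] 0x15->0x1d len=6 : f5 0d d2 f7 15 c7
[2] 0x11->0x19 len=6 : 3b ea 68 f8 f5 0d
[3] 0x19->0x06 len=3 : 3b ea 68
query mem[0x1b]=0x68, mem[0x08]=0x68, mem[0x16]=0x0d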